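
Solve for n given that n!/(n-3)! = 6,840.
n!/(n-3)! = n×(n-1)×(n-2), a product of 3 consecutive integers ≈ (n−1)^3. 6,840^(1/3) + 1 ≈ 20.0; check n = 20: 20×19×18 = 6,840 ✓. So n = 20.

Answer: 20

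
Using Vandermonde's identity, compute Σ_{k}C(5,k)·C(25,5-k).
142,506

Reasoning: = C(5+25,5) = C(30,5) = 142,506.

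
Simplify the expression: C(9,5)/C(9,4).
1

Reasoning: C(n,k+1)/C(n,k) = (n−k)/(k+1). Here (9−4)/(4+1) = 5/5 = 1.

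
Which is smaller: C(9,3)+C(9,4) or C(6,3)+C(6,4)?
C(6,3)+C(6,4)

Solution: First=210, Second=35.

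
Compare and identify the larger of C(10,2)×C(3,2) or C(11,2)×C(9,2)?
C(10,2)×C(3,2)=135, C(11,2)×C(9,2)=1,980.

Answer: C(11,2)×C(9,2)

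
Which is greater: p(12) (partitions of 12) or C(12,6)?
C(12,6)
Pentagonal recurrence p(n) = p(n−1) + p(n−2) − p(n−5) − p(n−7) + …: p(12) = p(11) + p(10) − p(7) − p(5) + p(0) = 56 + 42 − 15 − 7 + 1 = 77; C(12,6) = 924.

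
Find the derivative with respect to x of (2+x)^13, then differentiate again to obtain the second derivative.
156(2+x)^11

Solution: First derivative: 13(2+x)^{12}. Second derivative: 13·12·(2+x)^{11} = 156(2+x)^{11}.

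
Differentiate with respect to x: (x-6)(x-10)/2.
(2x - 16)/2
d/dx[(x-6)(x-10)] = (x-10) + (x-6) = 2x - 16. Dividing by 2 gives (2x - 16)/2.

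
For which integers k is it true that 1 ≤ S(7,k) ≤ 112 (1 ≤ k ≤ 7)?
S(7,1)=1; S(7,2)=63; S(7,3)=301; S(7,4)=350; S(7,5)=140; S(7,6)=21; S(7,7)=1. So valid k = 1, 2, 6, 7.

Answer: 1, 2, 6, 7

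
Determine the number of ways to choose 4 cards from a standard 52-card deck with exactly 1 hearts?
118,807

13 hearts and 39 non-hearts: C(13,1) × C(39,3) = 13 × 9139 = 118,807.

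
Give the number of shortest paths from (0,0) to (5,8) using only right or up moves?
1,287

Reasoning: Choose 5 rights from 13 moves: C(13,5) = 1,287.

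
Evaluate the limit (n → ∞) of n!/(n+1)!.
n!/(n+1)! = 1/[(n+1)] → 0 as n → ∞.

Answer: 0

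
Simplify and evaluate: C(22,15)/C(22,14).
8/15
C(n,k+1)/C(n,k) = (n−k)/(k+1). Here (22−14)/(14+1) = 8/15 = 8/15.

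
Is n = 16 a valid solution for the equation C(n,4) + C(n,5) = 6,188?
Yes

C(16,4) + C(16,5) = 1,820 + 4,368 = 6,188, which equals 6,188.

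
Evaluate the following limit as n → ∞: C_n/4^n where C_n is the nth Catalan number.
C_n ~ 4^n/(n^(3/2)√π), so n^0·C_n/4^n ~ n^(0 − 3/2)/√π → 0.
Final answer: 0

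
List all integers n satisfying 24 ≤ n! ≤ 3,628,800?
4, 5, 6, 7, 8, 9, 10
n! is strictly increasing; 4! = 24 and 10! = 3,628,800, so valid n = 4, 5, 6, 7, 8, 9, 10.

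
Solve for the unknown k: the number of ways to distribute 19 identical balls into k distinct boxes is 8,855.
5
Stars and bars: the count is C(19+k−1, k−1), increasing in k. k=3: C(21,2) = 210, k=4: C(22,3) = 1,540, k=5: C(23,4) = 8,855 ✓. So k = 5.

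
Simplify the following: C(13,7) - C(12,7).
924

Explanation: C(13,7) - C(12,7) = C(12,6) = 924.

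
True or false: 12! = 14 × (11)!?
12! = 12 × 11! = 479,001,600, but 14 × 11! = 558,835,200.

Answer: False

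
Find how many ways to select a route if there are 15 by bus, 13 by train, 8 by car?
36

Reasoning: By the addition principle: 15 + 13 + 8 = 36.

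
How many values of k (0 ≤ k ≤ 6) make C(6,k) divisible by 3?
4

Reasoning: Checking C(6,k) mod 3 for k = 0..6: divisible at k = 1, 2, 4, 5. That's 4 values.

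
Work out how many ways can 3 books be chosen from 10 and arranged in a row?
P(10,3) = 10!/(10-3)! = 720.

Answer: 720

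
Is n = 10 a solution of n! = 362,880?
No

Working:
10! = 10·9! = 10·362,880 = 3,628,800, which does not equal 362,880.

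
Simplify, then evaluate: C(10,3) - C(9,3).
36
C(10,3) - C(9,3) = C(9,2) = 36.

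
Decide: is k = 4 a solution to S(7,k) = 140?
S(7,4) = 4·S(6,4) + S(6,3) = 4·65 + 90 = 350, which does not equal 140.

Answer: No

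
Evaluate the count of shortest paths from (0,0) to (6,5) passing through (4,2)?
150
To (4,2): C(6,4)=15. From there: C(5,2)=10. Total: 150.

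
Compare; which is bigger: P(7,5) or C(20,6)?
C(20,6)

Solution: P(7,5)=2,520, C(20,6)=38,760.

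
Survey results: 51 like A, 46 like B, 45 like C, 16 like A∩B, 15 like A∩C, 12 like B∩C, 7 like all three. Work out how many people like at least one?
106

|A∪B∪C| = 51+46+45-16-15-12+7 = 106.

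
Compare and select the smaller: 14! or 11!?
11!

Working:
14!=87,178,291,200, 11!=39,916,800. 14! > 11!.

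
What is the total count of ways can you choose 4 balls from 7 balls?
C(7,4) = 7! / (4! × (7-4)!)
         = 7! / (4! × 3!)
         = 35

Answer: 35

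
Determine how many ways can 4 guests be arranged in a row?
24

Explanation: Arrangements of 4 distinct objects: 4! = 24.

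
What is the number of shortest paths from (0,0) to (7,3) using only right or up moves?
120

Explanation: Choose 7 rights from 10 moves: C(10,7) = 120.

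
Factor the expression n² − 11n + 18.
(n − 2)(n − 9)
Seek roots whose sum is 11 and product is 18: (2, 9). So n² − 11n + 18 = (n − 2)(n − 9).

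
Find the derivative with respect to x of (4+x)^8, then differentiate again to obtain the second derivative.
56(4+x)^6

First derivative: 8(4+x)^{7}. Second derivative: 8·7·(4+x)^{6} = 56(4+x)^{6}.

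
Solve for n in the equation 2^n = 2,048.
2,048 = 1,024 × 2 = 2^10 × 2^1 = 2^11, so n = 11.
Final answer: 11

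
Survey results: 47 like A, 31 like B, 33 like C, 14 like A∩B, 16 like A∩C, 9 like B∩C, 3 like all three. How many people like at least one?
75

Reasoning: |A∪B∪C| = 47+31+33-14-16-9+3 = 75.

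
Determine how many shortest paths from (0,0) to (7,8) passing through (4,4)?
To (4,4): C(8,4)=70. From there: C(7,3)=35. Total: 2,450.
Final answer: 2,450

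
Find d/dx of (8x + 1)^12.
Chain rule: 12(8x+1)^{11} × 8 = 96(8x+1)^{11}.
Final answer: 96(8x + 1)^11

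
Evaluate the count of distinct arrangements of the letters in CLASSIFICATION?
1,816,214,400

Solution: Word has 14 letters (C=2, L=1, A=2, S=2, I=3, F=1, T=1, O=1, N=1). Arrangements: 14!/Π(k!) = 1,816,214,400.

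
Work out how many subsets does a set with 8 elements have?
Each element can be included or excluded: 2^8 = 256.

Answer: 256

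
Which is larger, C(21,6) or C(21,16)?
C(21,6)=54,264, C(21,16)=20,349.

Answer: C(21,6)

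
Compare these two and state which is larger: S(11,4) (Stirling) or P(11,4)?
S(11,4) = 4·S(10,4) + S(10,3) = 4·34,105 + 9,330 = 145,750; P(11,4) = 7,920.
Final answer: S(11,4)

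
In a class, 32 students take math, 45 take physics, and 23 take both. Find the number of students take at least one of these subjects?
|A∪B| = |A|+|B|-|A∩B| = 32+45-23 = 54.

Answer: 54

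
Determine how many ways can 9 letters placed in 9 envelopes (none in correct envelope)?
Using D(n) = (n-1)[D(n-1) + D(n-2)]:
D(9) = (9-1) × [D(8) + D(7)]
      = 8 × [14833 + 1854]
      = 8 × 16687
      = 133,496
Final answer: 133,496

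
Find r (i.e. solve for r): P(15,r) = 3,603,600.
6

Working:
P(15,r) = 15·14·…·(15−r+1), a product of r factors. Multiplying down from 15: 15 = 15; 15·14 = 210; 15·14·13 = 2,730; 15·14·13·12 = 32,760; 15·14·13·12·11 = 360,360; 15·14·13·12·11·10 = 3,603,600 ✓ (6 factors). So r = 6.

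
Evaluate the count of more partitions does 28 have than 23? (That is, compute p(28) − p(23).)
2,463
Pentagonal recurrence p(n) = p(n−1) + p(n−2) − p(n−5) − p(n−7) + …: p(28) = p(27) + p(26) − p(23) − p(21) + p(16) + p(13) − p(6) − p(2) = 3,010 + 2,436 − 1,255 − 792 + 231 + 101 − 11 − 2 = 3,718.
p(23) = p(22) + p(21) − p(18) − p(16) + p(11) + p(8) − p(1) = 1,002 + 792 − 385 − 231 + 56 + 22 − 1 = 1,255.
Difference = 3,718 − 1,255 = 2,463.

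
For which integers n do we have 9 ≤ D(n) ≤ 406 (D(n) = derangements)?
4, 5, 6
Using D(n) = (n−1)[D(n−1) + D(n−2)] with D(1)=0, D(2)=1: D(3)=2; D(4)=9; D(5)=44; D(6)=265; D(7)=1,854. So valid n = 4, 5, 6.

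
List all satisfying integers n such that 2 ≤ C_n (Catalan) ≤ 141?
2, 3, 4, 5, 6
C_1=1; C_2=2; C_3=5; C_4=14; C_5=42; C_6=132; C_7=429. So valid n = 2, 3, 4, 5, 6.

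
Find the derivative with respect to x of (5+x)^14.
Using the power rule: d/dx (5+x)^14 = 14(5+x)^{13}.

Answer: 14(5+x)^13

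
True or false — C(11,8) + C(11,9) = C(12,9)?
True

Pascal's identity: LHS = 165 + 55 = 220; RHS = C(12,9) = 220. Both sides agree, so the statement holds.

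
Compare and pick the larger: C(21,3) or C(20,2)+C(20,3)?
Equal

By Pascal's identity: C(21,3) = C(20,2)+C(20,3) = 1,330. Equal.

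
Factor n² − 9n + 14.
(n − 2)(n − 7)

Reasoning: Seek roots whose sum is 9 and product is 14: (2, 7). So n² − 9n + 14 = (n − 2)(n − 7).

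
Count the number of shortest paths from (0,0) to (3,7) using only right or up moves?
120

Working:
Choose 3 rights from 10 moves: C(10,3) = 120.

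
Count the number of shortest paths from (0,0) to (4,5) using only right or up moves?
126

Choose 4 rights from 9 moves: C(9,4) = 126.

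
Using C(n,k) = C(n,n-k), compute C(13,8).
1,287

Working:
C(13,8) = C(13,5) = 1,287.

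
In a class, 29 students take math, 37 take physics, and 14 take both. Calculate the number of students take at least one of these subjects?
52

|A∪B| = |A|+|B|-|A∩B| = 29+37-14 = 52.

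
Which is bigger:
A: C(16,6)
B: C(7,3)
A

A=C(16,6)=8,008, B=C(7,3)=35.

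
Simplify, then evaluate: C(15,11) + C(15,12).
1,820

Solution: By Pascal's identity: C(16,12) = 1,820.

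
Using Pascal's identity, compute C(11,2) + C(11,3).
C(11,2) + C(11,3) = C(12,3) = 220.
Final answer: 220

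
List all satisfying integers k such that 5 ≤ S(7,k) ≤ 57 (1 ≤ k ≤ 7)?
6

S(7,1)=1; S(7,2)=63; S(7,3)=301; S(7,4)=350; S(7,5)=140; S(7,6)=21; S(7,7)=1. So valid k = 6.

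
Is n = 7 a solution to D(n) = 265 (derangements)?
No

Reasoning: D(7) = (7-1)·[D(6) + D(5)] = 6·[265 + 44] = 1,854, which does not equal 265.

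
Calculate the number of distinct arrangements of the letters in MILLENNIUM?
226,800

Solution: Word has 10 letters (M=2, I=2, L=2, E=1, N=2, U=1). Arrangements: 10!/Π(k!) = 226,800.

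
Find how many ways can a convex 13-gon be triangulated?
Using the Catalan number formula: C_n = C(2n, n) / (n+1)
C_11 = C(22, 11) / (11+1)
     = 705432 / 12
     = 58,786

Answer: 58,786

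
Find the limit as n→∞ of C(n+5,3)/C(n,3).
1

Both numerator and denominator grow as n^3/3! for large n, so the ratio → 1.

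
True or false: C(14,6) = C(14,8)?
True

Working:
C(14,6) = C(14,14-6) by the symmetry property; both equal 3,003.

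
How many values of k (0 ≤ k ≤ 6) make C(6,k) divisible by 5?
3

Checking C(6,k) mod 5 for k = 0..6: divisible at k = 2, 3, 4. That's 3 values.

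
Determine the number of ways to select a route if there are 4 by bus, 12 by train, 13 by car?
29

Reasoning: By the addition principle: 4 + 12 + 13 = 29.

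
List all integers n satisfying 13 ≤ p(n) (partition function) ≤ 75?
Tabulating p(n) via p(n) = p(n−1) + p(n−2) − p(n−5) − p(n−7) + …: p(6)=11; p(7)=15; p(8)=22; p(9)=30; p(10)=42; p(11)=56; p(12)=77. So valid n = 7, 8, 9, 10, 11.
Final answer: 7, 8, 9, 10, 11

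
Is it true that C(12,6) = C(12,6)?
Symmetry C(n,k) = C(n,n-k): C(12,6) = 924 and C(12,6) = 924. Both sides agree, so the statement holds.
Final answer: True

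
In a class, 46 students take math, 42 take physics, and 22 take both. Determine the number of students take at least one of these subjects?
66

Reasoning: |A∪B| = |A|+|B|-|A∩B| = 46+42-22 = 66.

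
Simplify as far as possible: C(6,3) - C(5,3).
10

C(6,3) - C(5,3) = C(5,2) = 10.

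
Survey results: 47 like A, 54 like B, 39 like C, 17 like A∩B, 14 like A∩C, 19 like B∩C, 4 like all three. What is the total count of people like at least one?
|A∪B∪C| = 47+54+39-17-14-19+4 = 94.

Answer: 94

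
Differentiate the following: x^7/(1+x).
(7x^6(1+x) - x^7)/(1+x)²

Explanation: Quotient rule: [7x^{6}(1+x) - x^7]/(1+x)².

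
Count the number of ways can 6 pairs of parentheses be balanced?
132

Using the Catalan number formula: C_n = C(2n, n) / (n+1)
C_6 = C(12, 6) / (6+1)
     = 924 / 7
     = 132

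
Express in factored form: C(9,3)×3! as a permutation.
P(9,3)

C(9,3)×3! = [9!/(3!(6)!)]×3! = 9!/(6)! = P(9,3) = 504.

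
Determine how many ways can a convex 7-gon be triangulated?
42

Explanation: Using the Catalan number formula: C_n = C(2n, n) / (n+1)
C_5 = C(10, 5) / (5+1)
     = 252 / 6
     = 42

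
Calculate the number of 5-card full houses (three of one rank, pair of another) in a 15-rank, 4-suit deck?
Triple rank: 15. Triple suits: C(4,3)=4. Pair rank: 14. Pair suits: C(4,2)=6. Total: 5,040.

Answer: 5,040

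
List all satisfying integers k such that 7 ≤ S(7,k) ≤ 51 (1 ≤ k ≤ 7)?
6
S(7,1)=1; S(7,2)=63; S(7,3)=301; S(7,4)=350; S(7,5)=140; S(7,6)=21; S(7,7)=1. So valid k = 6.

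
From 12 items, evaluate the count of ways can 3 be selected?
220

Solution: C(12,3) = 12! / (3! × (12-3)!)
         = 12! / (3! × 9!)
         = 220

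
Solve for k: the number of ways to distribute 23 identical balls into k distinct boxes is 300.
3

Reasoning: Stars and bars: the count is C(23+k−1, k−1), increasing in k. k=2: C(24,1) = 24, k=3: C(25,2) = 300 ✓. So k = 3.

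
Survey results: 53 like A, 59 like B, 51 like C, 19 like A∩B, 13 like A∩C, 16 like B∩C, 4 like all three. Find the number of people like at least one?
119

Solution: |A∪B∪C| = 53+59+51-19-13-16+4 = 119.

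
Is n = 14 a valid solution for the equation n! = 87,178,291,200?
Yes

Working:
14! = 14·13! = 14·6,227,020,800 = 87,178,291,200, which equals 87,178,291,200.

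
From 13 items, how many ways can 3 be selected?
286
C(13,3) = 13! / (3! × (13-3)!)
         = 13! / (3! × 10!)
         = 286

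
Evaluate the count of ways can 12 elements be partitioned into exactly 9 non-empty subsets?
22,275

Solution: This equals S(12,9), the Stirling number of the 2nd kind.
Using the Stirling recurrence: S(n,k) = k·S(n-1,k) + S(n-1,k-1)
S(12,9) = 9·S(11,9) + S(11,8)
         = 9·1155 + 11880
         = 10395 + 11880
         = 22,275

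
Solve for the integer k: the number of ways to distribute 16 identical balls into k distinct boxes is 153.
Stars and bars: the count is C(16+k−1, k−1), increasing in k. k=2: C(17,1) = 17, k=3: C(18,2) = 153 ✓. So k = 3.

Answer: 3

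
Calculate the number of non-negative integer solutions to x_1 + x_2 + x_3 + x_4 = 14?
C(14+4-1, 4-1) = 680.

Answer: 680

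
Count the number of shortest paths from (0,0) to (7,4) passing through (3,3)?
100

To (3,3): C(6,3)=20. From there: C(5,4)=5. Total: 100.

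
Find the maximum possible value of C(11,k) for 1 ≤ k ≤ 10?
462

Reasoning: C(11,k) is maximised at the centre of the row: C(11,5) = 462.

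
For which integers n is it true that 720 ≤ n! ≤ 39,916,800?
6, 7, 8, 9, 10, 11

n! is strictly increasing; 6! = 720 and 11! = 39,916,800, so valid n = 6, 7, 8, 9, 10, 11.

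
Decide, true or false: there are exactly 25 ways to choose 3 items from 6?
False

C(6,3) = 20 ≠ 25.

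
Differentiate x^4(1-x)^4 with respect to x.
4x^3(1-x)^4 - 4x^4(1-x)^3

Solution: Product rule: 4x^{3}(1-x)^{4} + x^4·(-4)(1-x)^{3}.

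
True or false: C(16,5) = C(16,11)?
C(16,5) = C(16,16-5) by the symmetry property; both equal 4,368.

Answer: True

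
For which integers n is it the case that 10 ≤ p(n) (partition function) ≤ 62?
6, 7, 8, 9, 10, 11

Reasoning: Tabulating p(n) via p(n) = p(n−1) + p(n−2) − p(n−5) − p(n−7) + …: p(5)=7; p(6)=11; p(7)=15; p(8)=22; p(9)=30; p(10)=42; p(11)=56; p(12)=77. So valid n = 6, 7, 8, 9, 10, 11.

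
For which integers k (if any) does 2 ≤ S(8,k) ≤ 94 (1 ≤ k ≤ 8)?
S(8,1)=1; S(8,2)=127; S(8,3)=966; S(8,4)=1,701; S(8,5)=1,050; S(8,6)=266; S(8,7)=28; S(8,8)=1. So valid k = 7.
Final answer: 7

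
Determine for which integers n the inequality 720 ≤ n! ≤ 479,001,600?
6, 7, 8, 9, 10, 11, 12

Solution: n! is strictly increasing; 6! = 720 and 12! = 479,001,600, so valid n = 6, 7, 8, 9, 10, 11, 12.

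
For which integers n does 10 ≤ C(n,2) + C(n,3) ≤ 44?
4, 5, 6

Solution: C(3,2)+C(3,3)=4; C(4,2)+C(4,3)=10; C(5,2)+C(5,3)=20; C(6,2)+C(6,3)=35; C(7,2)+C(7,3)=56. So valid n = 4, 5, 6.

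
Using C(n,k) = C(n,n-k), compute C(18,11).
C(18,11) = C(18,7) = 31,824.
Final answer: 31,824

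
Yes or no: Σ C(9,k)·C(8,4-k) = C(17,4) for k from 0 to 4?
Vandermonde's identity gives C(17,4) = 2,380; RHS C(17,4) = 2,380.

Answer: Yes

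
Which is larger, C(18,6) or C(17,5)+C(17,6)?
By Pascal's identity: C(18,6) = C(17,5)+C(17,6) = 18,564. Equal.

Answer: Equal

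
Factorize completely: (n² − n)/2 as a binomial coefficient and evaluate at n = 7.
C(n,2); C(7,2) = 21
(n² − n)/2 = n(n−1)/2 = C(n,2). At n = 7: C(7,2) = 21.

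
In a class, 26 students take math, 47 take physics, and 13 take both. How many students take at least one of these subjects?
60

Reasoning: |A∪B| = |A|+|B|-|A∩B| = 26+47-13 = 60.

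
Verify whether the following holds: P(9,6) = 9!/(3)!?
True

Working:
Permutation formula P(n,k) = n!/(n-k)!: 9!/3! = 362,880/6 = 60,480 = P(9,6). The statement holds.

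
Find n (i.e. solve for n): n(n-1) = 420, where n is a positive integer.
21

Explanation: n² − n − 420 = 0, so n = (1 ± √(1 + 4·420))/2 = (1 ± √1,681)/2 = (1 ± 41)/2, i.e. n = 21 or n = -20. Taking the positive root, n = 21 (check: 21×20 = 420).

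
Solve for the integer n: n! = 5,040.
n! is strictly increasing. 5! = 120, 6! = 720, 7! = 5,040 ✓. So n = 7.
Final answer: 7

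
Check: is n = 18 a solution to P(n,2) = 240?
No

Reasoning: P(18,2) = 18·17 = 306, which does not equal 240.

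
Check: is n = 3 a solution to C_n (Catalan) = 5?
Yes

Working:
C_3 = C(6,3)/(3+1) = 20/4 = 5, which equals 5.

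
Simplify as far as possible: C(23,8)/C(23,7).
2

C(n,k+1)/C(n,k) = (n−k)/(k+1). Here (23−7)/(7+1) = 16/8 = 2.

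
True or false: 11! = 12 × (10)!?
11! = 11 × 10! = 39,916,800, but 12 × 10! = 43,545,600.

Answer: False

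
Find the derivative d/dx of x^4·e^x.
(4x^3 + x^4)e^x

Working:
Product rule: d/dx[x^4]·e^x + x^4·d/dx[e^x] = 4x^{3}e^x + x^4e^x.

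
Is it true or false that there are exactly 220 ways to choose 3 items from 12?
C(12,3) = 220.
Final answer: True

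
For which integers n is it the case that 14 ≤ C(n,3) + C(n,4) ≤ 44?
5, 6

Explanation: C(4,3)+C(4,4)=5; C(5,3)+C(5,4)=15; C(6,3)+C(6,4)=35; C(7,3)+C(7,4)=70. So valid n = 5, 6.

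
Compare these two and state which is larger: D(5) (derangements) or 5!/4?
D(5)

Solution: D(5) = (5-1)·[D(4) + D(3)] = 4·[9 + 2] = 44; 5!/4 = 120/4 = 30.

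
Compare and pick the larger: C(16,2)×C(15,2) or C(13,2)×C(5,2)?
C(16,2)×C(15,2)=12,600, C(13,2)×C(5,2)=780.

Answer: C(16,2)×C(15,2)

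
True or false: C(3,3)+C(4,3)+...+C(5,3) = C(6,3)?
False

Explanation: Hockey stick identity gives Σ = C(6,4) = 15; RHS C(6,3) = 20.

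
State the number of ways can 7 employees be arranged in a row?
Arrangements of 7 distinct objects: 7! = 5,040.

Answer: 5,040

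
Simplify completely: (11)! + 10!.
43,545,600

Solution: (11)! + 10! = (11)·10! + 10! = (11+1)·10! = 12·10! = 43,545,600.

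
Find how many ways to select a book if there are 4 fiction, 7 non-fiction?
By the addition principle: 4 + 7 = 11.

Answer: 11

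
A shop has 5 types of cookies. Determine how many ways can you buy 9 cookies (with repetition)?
715
Stars and bars: C(9+5-1, 9) = C(13, 9) = 715.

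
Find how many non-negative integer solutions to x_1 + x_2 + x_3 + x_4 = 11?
364

C(11+4-1, 4-1) = 364.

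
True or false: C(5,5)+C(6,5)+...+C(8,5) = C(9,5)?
False

Solution: Hockey stick identity gives Σ = C(9,6) = 84; RHS C(9,5) = 126.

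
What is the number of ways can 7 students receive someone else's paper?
1,854

Reasoning: Using D(n) = (n-1)[D(n-1) + D(n-2)]:
D(7) = (7-1) × [D(6) + D(5)]
      = 6 × [265 + 44]
      = 6 × 309
      = 1,854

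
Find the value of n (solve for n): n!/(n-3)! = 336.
8

Solution: n!/(n-3)! = n×(n-1)×(n-2), a product of 3 consecutive integers ≈ (n−1)^3. 336^(1/3) + 1 ≈ 8.0; check n = 8: 8×7×6 = 336 ✓. So n = 8.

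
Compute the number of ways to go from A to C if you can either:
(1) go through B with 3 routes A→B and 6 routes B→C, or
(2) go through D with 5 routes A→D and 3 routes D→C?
33

Reasoning: Route via B: 3×6=18. Route via D: 5×3=15. Total: 33.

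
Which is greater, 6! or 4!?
6!=720, 4!=24. 6! > 4!.

Answer: 6!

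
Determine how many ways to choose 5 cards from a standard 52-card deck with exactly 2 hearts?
712,842

Working:
13 hearts and 39 non-hearts: C(13,2) × C(39,3) = 78 × 9139 = 712,842.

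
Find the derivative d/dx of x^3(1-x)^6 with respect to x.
3x^2(1-x)^6 - 6x^3(1-x)^5

Explanation: Product rule: 3x^{2}(1-x)^{6} + x^3·(-6)(1-x)^{5}.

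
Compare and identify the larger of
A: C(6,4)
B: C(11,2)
A=C(6,4)=15, B=C(11,2)=55.

Answer: B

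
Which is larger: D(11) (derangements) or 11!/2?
11!/2

D(11) = (11-1)·[D(10) + D(9)] = 10·[1,334,961 + 133,496] = 14,684,570; 11!/2 = 39,916,800/2 = 19,958,400.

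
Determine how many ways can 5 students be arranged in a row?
120

Explanation: Arrangements of 5 distinct objects: 5! = 120.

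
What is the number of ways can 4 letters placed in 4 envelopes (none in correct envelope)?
Using D(n) = (n-1)[D(n-1) + D(n-2)]:
D(4) = (4-1) × [D(3) + D(2)]
      = 3 × [2 + 1]
      = 3 × 3
      = 9

Answer: 9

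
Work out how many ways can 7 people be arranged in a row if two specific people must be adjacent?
1,440

Working:
Treat pair as unit: (7-1)! arrangements × 2 internal orders = 1,440.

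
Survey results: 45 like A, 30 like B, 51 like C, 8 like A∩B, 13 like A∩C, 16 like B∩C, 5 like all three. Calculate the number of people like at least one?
94
|A∪B∪C| = 45+30+51-8-13-16+5 = 94.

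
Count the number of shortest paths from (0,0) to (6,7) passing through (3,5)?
560
To (3,5): C(8,3)=56. From there: C(5,3)=10. Total: 560.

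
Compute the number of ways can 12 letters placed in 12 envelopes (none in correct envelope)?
176,214,841

Solution: Using D(n) = (n-1)[D(n-1) + D(n-2)]:
D(12) = (12-1) × [D(11) + D(10)]
      = 11 × [14684570 + 1334961]
      = 11 × 16019531
      = 176,214,841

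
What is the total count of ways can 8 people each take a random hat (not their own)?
Using D(n) = (n-1)[D(n-1) + D(n-2)]:
D(8) = (8-1) × [D(7) + D(6)]
      = 7 × [1854 + 265]
      = 7 × 2119
      = 14,833

Answer: 14,833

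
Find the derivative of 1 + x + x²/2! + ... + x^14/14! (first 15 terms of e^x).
1 + x + x²/2! + ... + x^13/13!

Working:
Differentiating term by term gives the first 14 terms of e^x.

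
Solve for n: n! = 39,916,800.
11
n! is strictly increasing. 9! = 362,880, 10! = 3,628,800, 11! = 39,916,800 ✓. So n = 11.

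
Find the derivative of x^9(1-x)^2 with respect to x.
Product rule: 9x^{8}(1-x)^{2} + x^9·(-2)(1-x)^{1}.

Answer: 9x^8(1-x)^2 - 2x^9(1-x)^1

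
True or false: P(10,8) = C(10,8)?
P(10,8) = 1,814,400 and C(10,8) = 45; P(n,r) = r! × C(n,r) so P > C whenever r ≥ 2.
Final answer: False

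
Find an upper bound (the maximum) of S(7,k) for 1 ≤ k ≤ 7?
350

Reasoning: Row S(7,k) for k = 1..7 (via S(n,k) = k·S(n−1,k) + S(n−1,k−1)): 1, 63, 301, 350, 140, 21, 1. The row is unimodal; maximum at k = 4: 350.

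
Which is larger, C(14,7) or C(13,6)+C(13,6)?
Equal
C(14,7)=3,432; C(13,6)+C(13,6)=1,716+1,716=3,432.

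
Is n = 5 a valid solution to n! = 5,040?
No

Reasoning: 5! = 5·4! = 5·24 = 120, which does not equal 5,040.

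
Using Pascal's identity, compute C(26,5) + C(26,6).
296,010

Reasoning: C(26,5) + C(26,6) = C(27,6) = 296,010.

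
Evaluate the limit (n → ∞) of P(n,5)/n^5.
P(n,5) = n(n-1)···(n-4) ≈ n^5 for large n. Limit = 1.

Answer: 1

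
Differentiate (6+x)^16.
16(6+x)^15
Using the power rule: d/dx (6+x)^16 = 16(6+x)^{15}.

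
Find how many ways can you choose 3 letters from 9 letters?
84

Reasoning: C(9,3) = 9! / (3! × (9-3)!)
         = 9! / (3! × 6!)
         = 84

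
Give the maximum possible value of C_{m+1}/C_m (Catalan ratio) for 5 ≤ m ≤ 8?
C_{m+1}/C_m = 2(2m+1)/(m+2), which increases with m. Maximum at m = 8: 2·17/10 = 17/5.
Final answer: 17/5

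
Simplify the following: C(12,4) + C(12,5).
1,287

Solution: By Pascal's identity: C(13,5) = 1,287.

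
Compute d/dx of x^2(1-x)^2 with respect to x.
2x^1(1-x)^2 - 2x^2(1-x)^1

Reasoning: Product rule: 2x^{1}(1-x)^{2} + x^2·(-2)(1-x)^{1}.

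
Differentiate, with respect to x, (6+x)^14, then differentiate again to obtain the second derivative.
First derivative: 14(6+x)^{13}. Second derivative: 14·13·(6+x)^{12} = 182(6+x)^{12}.
Final answer: 182(6+x)^12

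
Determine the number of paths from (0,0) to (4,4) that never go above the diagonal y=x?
Counted by the Catalan number C_4: C_4 = C(8,4)/(4+1) = 70/5 = 14.
Final answer: 14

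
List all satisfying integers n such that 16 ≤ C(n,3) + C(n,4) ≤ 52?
6

Reasoning: C(5,3)+C(5,4)=15; C(6,3)+C(6,4)=35; C(7,3)+C(7,4)=70. So valid n = 6.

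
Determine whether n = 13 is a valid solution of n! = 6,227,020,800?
13! = 13·12! = 13·479,001,600 = 6,227,020,800, which equals 6,227,020,800.
Final answer: Yes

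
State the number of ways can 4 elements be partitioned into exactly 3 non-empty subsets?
6

Working:
This equals S(4,3), the Stirling number of the 2nd kind.
Using the Stirling recurrence: S(n,k) = k·S(n-1,k) + S(n-1,k-1)
S(4,3) = 3·S(3,3) + S(3,2)
         = 3·1 + 3
         = 3 + 3
         = 6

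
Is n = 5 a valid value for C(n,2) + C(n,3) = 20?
Yes

Explanation: C(5,2) + C(5,3) = 10 + 10 = 20, which equals 20.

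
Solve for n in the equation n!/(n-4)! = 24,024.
n!/(n-4)! = n×(n-1)×(n-2)×(n-3), a product of 4 consecutive integers ≈ (n−1.5)^4. 24,024^(1/4) + 1.5 ≈ 13.9; check n = 14: 14×13×12×11 = 24,024 ✓. So n = 14.

Answer: 14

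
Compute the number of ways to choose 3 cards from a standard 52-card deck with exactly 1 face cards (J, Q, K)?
9,360

12 face cards and 40 non-face cards: C(12,1) × C(40,2) = 12 × 780 = 9,360.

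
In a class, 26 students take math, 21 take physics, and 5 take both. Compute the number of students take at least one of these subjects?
42

Solution: |A∪B| = |A|+|B|-|A∩B| = 26+21-5 = 42.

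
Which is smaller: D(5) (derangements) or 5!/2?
D(5)

Explanation: D(5) = (5-1)·[D(4) + D(3)] = 4·[9 + 2] = 44; 5!/2 = 120/2 = 60.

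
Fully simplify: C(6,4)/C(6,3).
3/4

Working:
C(n,k+1)/C(n,k) = (n−k)/(k+1). Here (6−3)/(3+1) = 3/4 = 3/4.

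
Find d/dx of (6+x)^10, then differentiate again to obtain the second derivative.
90(6+x)^8

Reasoning: First derivative: 10(6+x)^{9}. Second derivative: 10·9·(6+x)^{8} = 90(6+x)^{8}.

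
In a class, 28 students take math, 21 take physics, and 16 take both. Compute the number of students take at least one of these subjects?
|A∪B| = |A|+|B|-|A∩B| = 28+21-16 = 33.
Final answer: 33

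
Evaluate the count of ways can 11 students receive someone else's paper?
14,684,570

Reasoning: Using D(n) = (n-1)[D(n-1) + D(n-2)]:
D(11) = (11-1) × [D(10) + D(9)]
      = 10 × [1334961 + 133496]
      = 10 × 1468457
      = 14,684,570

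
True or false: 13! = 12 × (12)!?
False

Explanation: 13! = 13 × 12! = 6,227,020,800, but 12 × 12! = 5,748,019,200.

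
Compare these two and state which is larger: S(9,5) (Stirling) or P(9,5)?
P(9,5)

S(9,5) = 5·S(8,5) + S(8,4) = 5·1,050 + 1,701 = 6,951; P(9,5) = 15,120.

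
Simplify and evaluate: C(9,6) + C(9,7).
120

Explanation: By Pascal's identity: C(10,7) = 120.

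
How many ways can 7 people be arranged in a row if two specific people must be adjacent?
Treat pair as unit: (7-1)! arrangements × 2 internal orders = 1,440.
Final answer: 1,440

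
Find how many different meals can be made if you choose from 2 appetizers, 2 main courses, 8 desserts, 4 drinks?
128

Reasoning: By the multiplication principle: 2 × 2 × 8 × 4 = 128.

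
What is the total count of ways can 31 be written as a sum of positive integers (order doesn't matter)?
6,842

Working:
Pentagonal recurrence p(n) = p(n−1) + p(n−2) − p(n−5) − p(n−7) + …: p(31) = p(30) + p(29) − p(26) − p(24) + p(19) + p(16) − p(9) − p(5) = 5,604 + 4,565 − 2,436 − 1,575 + 490 + 231 − 30 − 7 = 6,842.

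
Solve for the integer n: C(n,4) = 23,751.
29

Working:
C(n,4) = n(n−1)(n−2)(n−3)/4! is increasing in n, and n(n−1)(n−2)(n−3) = 4!·23,751 = 570,024 ≈ (n−1.5)^4 gives n ≈ 29.0. Check: C(27,4) = 17,550, C(28,4) = 20,475, C(29,4) = 23,751 ✓. So n = 29.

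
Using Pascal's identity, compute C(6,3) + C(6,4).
35

Explanation: C(6,3) + C(6,4) = C(7,4) = 35.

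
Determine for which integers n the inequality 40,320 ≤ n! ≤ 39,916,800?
8, 9, 10, 11

Working:
n! is strictly increasing; 8! = 40,320 and 11! = 39,916,800, so valid n = 8, 9, 10, 11.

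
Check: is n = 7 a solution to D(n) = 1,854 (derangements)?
Yes

D(7) = (7-1)·[D(6) + D(5)] = 6·[265 + 44] = 1,854, which equals 1,854.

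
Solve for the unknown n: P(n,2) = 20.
5
P(n,2) = n(n−1) is increasing in n; n(n−1) ≈ (n−0.5)^2 = 20 gives n ≈ 5.0. Check: P(3,2) = 6, P(4,2) = 12, P(5,2) = 20 ✓. So n = 5.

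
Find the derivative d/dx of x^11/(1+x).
Quotient rule: [11x^{10}(1+x) - x^11]/(1+x)².
Final answer: (11x^10(1+x) - x^11)/(1+x)²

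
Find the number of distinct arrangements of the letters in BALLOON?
1,260
Word has 7 letters (B=1, A=1, L=2, O=2, N=1). Arrangements: 7!/Π(k!) = 1,260.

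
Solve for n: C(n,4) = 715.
13
C(n,4) = n(n−1)(n−2)(n−3)/4! is increasing in n, and n(n−1)(n−2)(n−3) = 4!·715 = 17,160 ≈ (n−1.5)^4 gives n ≈ 12.9. Check: C(11,4) = 330, C(12,4) = 495, C(13,4) = 715 ✓. So n = 13.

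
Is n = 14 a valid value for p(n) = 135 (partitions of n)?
Pentagonal recurrence p(n) = p(n−1) + p(n−2) − p(n−5) − p(n−7) + …: p(14) = p(13) + p(12) − p(9) − p(7) + p(2) = 101 + 77 − 30 − 15 + 2 = 135, which equals 135.

Answer: Yes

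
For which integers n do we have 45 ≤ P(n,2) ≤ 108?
P(7,2)=42; P(8,2)=56; P(9,2)=72; P(10,2)=90; P(11,2)=110. So valid n = 8, 9, 10.

Answer: 8, 9, 10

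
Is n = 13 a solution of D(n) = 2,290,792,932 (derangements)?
Yes

D(13) = (13-1)·[D(12) + D(11)] = 12·[176,214,841 + 14,684,570] = 2,290,792,932, which equals 2,290,792,932.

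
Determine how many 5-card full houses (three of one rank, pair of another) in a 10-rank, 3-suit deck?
Triple rank: 10. Triple suits: C(3,3)=1. Pair rank: 9. Pair suits: C(3,2)=3. Total: 270.

Answer: 270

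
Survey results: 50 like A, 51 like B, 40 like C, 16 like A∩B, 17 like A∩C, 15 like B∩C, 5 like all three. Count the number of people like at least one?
98

Solution: |A∪B∪C| = 50+51+40-16-17-15+5 = 98.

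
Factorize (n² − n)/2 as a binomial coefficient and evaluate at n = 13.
C(n,2); C(13,2) = 78

(n² − n)/2 = n(n−1)/2 = C(n,2). At n = 13: C(13,2) = 78.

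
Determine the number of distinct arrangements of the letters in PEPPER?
60

Working:
Word has 6 letters (P=3, E=2, R=1). Arrangements: 6!/Π(k!) = 60.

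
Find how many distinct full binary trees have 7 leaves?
132

Using the Catalan number formula: C_n = C(2n, n) / (n+1)
C_6 = C(12, 6) / (6+1)
     = 924 / 7
     = 132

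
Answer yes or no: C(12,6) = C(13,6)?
No

Reasoning: LHS = C(12,6) = 924; RHS = C(13,6) = 1,716. 924 ≠ 1,716, so the statement does not hold.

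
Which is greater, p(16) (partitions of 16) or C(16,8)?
C(16,8)

Working:
Pentagonal recurrence p(n) = p(n−1) + p(n−2) − p(n−5) − p(n−7) + …: p(16) = p(15) + p(14) − p(11) − p(9) + p(4) + p(1) = 176 + 135 − 56 − 30 + 5 + 1 = 231; C(16,8) = 12,870.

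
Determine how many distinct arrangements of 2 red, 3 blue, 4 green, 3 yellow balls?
277,200

Reasoning: Multinomial: 12!/(2! × 3! × 4! × 3!) = 277,200.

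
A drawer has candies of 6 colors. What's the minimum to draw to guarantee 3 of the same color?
Worst case: 2 of each = 12. One more: 13.

Answer: 13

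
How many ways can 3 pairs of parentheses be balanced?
5

Solution: Using the Catalan number formula: C_n = C(2n, n) / (n+1)
C_3 = C(6, 3) / (3+1)
     = 20 / 4
     = 5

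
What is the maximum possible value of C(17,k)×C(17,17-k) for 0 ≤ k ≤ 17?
590,976,100

Solution: C(17,k)·C(17,17-k) = C(17,k)², maximised at the centre k = 8: C(17,8)² = 590,976,100.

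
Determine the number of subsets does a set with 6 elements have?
64

Explanation: Each element can be included or excluded: 2^6 = 64.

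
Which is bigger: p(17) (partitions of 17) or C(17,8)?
C(17,8)

Explanation: Pentagonal recurrence p(n) = p(n−1) + p(n−2) − p(n−5) − p(n−7) + …: p(17) = p(16) + p(15) − p(12) − p(10) + p(5) + p(2) = 231 + 176 − 77 − 42 + 7 + 2 = 297; C(17,8) = 24,310.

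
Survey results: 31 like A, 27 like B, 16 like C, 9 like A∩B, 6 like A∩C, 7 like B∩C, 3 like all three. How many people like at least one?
55

Working:
|A∪B∪C| = 31+27+16-9-6-7+3 = 55.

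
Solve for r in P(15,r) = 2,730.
3

Explanation: P(15,r) = 15·14·…·(15−r+1), a product of r factors. Multiplying down from 15: 15 = 15; 15·14 = 210; 15·14·13 = 2,730 ✓ (3 factors). So r = 3.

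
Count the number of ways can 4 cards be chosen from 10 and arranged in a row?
5,040
P(10,4) = 10!/(10-4)! = 5,040.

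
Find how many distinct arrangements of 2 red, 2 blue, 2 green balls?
Multinomial: 6!/(2! × 2! × 2!) = 90.
Final answer: 90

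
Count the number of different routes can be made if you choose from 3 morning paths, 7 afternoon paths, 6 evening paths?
By the multiplication principle: 3 × 7 × 6 = 126.
Final answer: 126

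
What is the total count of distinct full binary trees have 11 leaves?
16,796

Explanation: Using the Catalan number formula: C_n = C(2n, n) / (n+1)
C_10 = C(20, 10) / (10+1)
     = 184756 / 11
     = 16,796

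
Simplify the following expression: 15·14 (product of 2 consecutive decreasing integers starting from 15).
210

Reasoning: This is P(15,2) = 15!/(13)! = 210.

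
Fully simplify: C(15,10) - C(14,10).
2,002

Reasoning: C(15,10) - C(14,10) = C(14,9) = 2,002.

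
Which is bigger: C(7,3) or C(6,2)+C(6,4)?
C(7,3)

Reasoning: C(7,3)=35; C(6,2)+C(6,4)=15+15=30.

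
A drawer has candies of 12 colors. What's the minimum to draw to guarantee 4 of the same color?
37

Worst case: 3 of each = 36. One more: 37.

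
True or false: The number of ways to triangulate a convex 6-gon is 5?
Triangulations of a convex 6-gon are counted by the Catalan number C_4: C_4 = C(8,4)/(4+1) = 70/5 = 14.
Final answer: False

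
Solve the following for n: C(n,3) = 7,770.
37

Solution: C(n,3) = n(n−1)(n−2)/3! is increasing in n, and n(n−1)(n−2) = 3!·7,770 = 46,620 ≈ (n−1)^3 gives n ≈ 37.0. Check: C(35,3) = 6,545, C(36,3) = 7,140, C(37,3) = 7,770 ✓. So n = 37.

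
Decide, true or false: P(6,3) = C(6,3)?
False

P(6,3) = 120 but C(6,3) = 20; they differ by a factor of 3! = 6, so the statement does not hold.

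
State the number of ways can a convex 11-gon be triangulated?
4,862

Using the Catalan number formula: C_n = C(2n, n) / (n+1)
C_9 = C(18, 9) / (9+1)
     = 48620 / 10
     = 4,862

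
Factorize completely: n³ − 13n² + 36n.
n(n − 4)(n − 9)
n³ − 13n² + 36n = n(n² − 13n + 36) = n(n − 4)(n − 9).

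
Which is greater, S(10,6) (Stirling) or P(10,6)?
P(10,6)

Working:
S(10,6) = 6·S(9,6) + S(9,5) = 6·2,646 + 6,951 = 22,827; P(10,6) = 151,200.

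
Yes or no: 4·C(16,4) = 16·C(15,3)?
Yes

Working:
Absorption identity k·C(n,k) = n·C(n-1,k-1). LHS = 4·1820 = 7,280; RHS = 16·455 = 7,280.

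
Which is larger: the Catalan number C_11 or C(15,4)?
C_11

Explanation: C_11 = C(22,11)/(11+1) = 705,432/12 = 58,786; C(15,4) = 1,365.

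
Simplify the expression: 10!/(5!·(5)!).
252

Reasoning: This is C(10,5) = 252.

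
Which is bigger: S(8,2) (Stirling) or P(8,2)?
S(8,2)

Reasoning: S(8,2) = 2·S(7,2) + S(7,1) = 2·63 + 1 = 127; P(8,2) = 56.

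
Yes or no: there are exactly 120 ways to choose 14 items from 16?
Yes

C(16,14) = 120.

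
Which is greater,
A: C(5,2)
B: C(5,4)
A

Solution: A=C(5,2)=10, B=C(5,4)=5.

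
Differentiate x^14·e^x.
(14x^13 + x^14)e^x
Product rule: d/dx[x^14]·e^x + x^14·d/dx[e^x] = 14x^{13}e^x + x^14e^x.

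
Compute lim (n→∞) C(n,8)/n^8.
1/40320

Working:
C(n,8) ≈ n^8/8! for large n. Limit = 1/8! = 1/40320.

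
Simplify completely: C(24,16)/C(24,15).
C(n,k+1)/C(n,k) = (n−k)/(k+1). Here (24−15)/(15+1) = 9/16 = 9/16.

Answer: 9/16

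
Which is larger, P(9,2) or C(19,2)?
P(9,2)=72, C(19,2)=171.
Final answer: C(19,2)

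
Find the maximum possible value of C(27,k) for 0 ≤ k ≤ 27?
20,058,300

Reasoning: Maximum at k = 13 or k = 14: C(27,13) = 20,058,300.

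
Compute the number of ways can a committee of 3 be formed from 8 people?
56

Explanation: C(8,3) = 8! / (3! × (8-3)!)
         = 8! / (3! × 5!)
         = 56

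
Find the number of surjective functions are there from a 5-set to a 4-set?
240
Onto functions = 4! × S(5,4)
First compute S(5,4) via recurrence:
Using the Stirling recurrence: S(n,k) = k·S(n-1,k) + S(n-1,k-1)
S(5,4) = 4·S(4,4) + S(4,3)
         = 4·1 + 6
         = 4 + 6
         = 10
Then: 24 × 10 = 240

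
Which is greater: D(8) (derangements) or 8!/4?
D(8)

Reasoning: D(8) = (8-1)·[D(7) + D(6)] = 7·[1,854 + 265] = 14,833; 8!/4 = 40,320/4 = 10,080.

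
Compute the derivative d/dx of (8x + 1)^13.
104(8x + 1)^12

Explanation: Chain rule: 13(8x+1)^{12} × 8 = 104(8x+1)^{12}.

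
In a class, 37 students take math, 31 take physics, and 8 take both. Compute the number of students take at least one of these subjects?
|A∪B| = |A|+|B|-|A∩B| = 37+31-8 = 60.

Answer: 60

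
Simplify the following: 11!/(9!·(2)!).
55

Solution: This is C(11,9) = 55.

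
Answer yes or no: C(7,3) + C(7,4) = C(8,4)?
Yes

Explanation: Pascal's identity: LHS = 35 + 35 = 70; RHS = C(8,4) = 70. Both sides agree, so the statement holds.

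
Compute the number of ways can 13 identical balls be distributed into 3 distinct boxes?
105

Solution: C(13+3-1, 3-1) = C(15, 2) = 105.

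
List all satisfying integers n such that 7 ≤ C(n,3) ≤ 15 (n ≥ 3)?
5

Explanation: C(4,3)=4; C(5,3)=10; C(6,3)=20. So valid n = 5.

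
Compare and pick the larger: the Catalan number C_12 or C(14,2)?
C_12

Reasoning: C_12 = C(24,12)/(12+1) = 2,704,156/13 = 208,012; C(14,2) = 91.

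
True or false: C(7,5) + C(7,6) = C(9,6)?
False

Pascal's identity gives C(8,6) = 28, whereas C(9,6) = 84.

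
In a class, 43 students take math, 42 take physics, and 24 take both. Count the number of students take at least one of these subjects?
61

Reasoning: |A∪B| = |A|+|B|-|A∩B| = 43+42-24 = 61.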